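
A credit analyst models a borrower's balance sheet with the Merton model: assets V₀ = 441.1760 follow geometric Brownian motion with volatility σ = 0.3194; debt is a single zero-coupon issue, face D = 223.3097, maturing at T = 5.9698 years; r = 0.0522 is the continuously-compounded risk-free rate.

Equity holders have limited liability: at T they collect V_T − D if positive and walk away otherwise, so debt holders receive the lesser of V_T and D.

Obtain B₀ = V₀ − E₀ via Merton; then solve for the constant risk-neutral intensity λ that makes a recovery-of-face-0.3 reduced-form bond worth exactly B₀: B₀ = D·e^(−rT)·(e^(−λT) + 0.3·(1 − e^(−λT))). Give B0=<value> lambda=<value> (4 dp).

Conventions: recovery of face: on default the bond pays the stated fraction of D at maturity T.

B0=153.9051 lambda=0.0147

Apply the equity-as-call identities (strike 223.3097, horizon 5.9698 years):
d₁ = [ln(V₀/D) + (r + σ²/2)T] / (σ√T)
   = [ln(441.1760/223.3097) + (0.0522 + 0.5·0.3194²)·5.9698] / (0.3194·√5.9698)
   = [0.680884 + 0.616132] / 0.780396 = 1.661999
d₂ = d₁ − σ√T = 1.661999 − 0.780396 = 0.881603
N(d₁) = 0.951743,  N(d₂) = 0.811004,  e^(−rT) = 0.732257
E₀ = V₀·N(d₁) − D·e^(−rT)·N(d₂)
   = 441.1760·0.951743 − 223.3097·0.732257·0.811004 = 287.270868
B₀ = V₀ − E₀ = 441.1760 − 287.270868 = 153.905132
e^(−λT) = (B₀·e^(rT)/D − 0.3)/(1 − 0.3) = (153.9051·1.365641/223.3097 − 0.3)/0.7 = 0.91599968
λ = −ln(0.91599968)/5.9698 = 0.014697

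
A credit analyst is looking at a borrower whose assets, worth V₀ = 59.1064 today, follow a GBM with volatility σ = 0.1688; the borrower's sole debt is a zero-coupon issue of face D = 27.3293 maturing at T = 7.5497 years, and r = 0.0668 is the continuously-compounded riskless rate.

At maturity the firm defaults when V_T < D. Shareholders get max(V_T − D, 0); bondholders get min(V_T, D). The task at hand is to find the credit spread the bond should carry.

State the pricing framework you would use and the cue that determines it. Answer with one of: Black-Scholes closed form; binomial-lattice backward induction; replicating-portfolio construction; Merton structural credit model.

framework: Merton structural credit model

Key observation: the data describe a firm's assets (V₀ = 59.1064, GBM) and a single zero-coupon debt of face 27.3293, so credit quantities follow from equity-as-call in the structural model.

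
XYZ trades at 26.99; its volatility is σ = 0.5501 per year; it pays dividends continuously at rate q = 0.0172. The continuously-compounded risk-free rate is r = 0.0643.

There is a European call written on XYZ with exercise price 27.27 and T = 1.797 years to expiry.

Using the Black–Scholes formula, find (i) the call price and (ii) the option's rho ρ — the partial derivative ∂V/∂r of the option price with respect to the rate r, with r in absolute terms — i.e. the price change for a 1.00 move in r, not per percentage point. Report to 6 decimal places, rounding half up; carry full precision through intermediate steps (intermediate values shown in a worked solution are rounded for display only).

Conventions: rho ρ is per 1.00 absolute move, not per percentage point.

price = 8.230289
ρ = 17.217217

σ√T = 0.5501·√1.797 = 0.737421
d₁ = (ln(S/K) + (r−q+σ²/2)T) / (σ√T) = (ln(26.99/27.27) + (0.0643−0.0172+0.5501²/2)·1.797) / 0.737421 = (-0.010321 + 0.356534) / 0.737421 = 0.469491
d₂ = d₁ − σ√T = 0.469491 − 0.737421 = -0.267930
e^{−rT} = 0.890879
e^{−qT} = 0.969564
N(d₁) = 0.680641,  N(d₂) = 0.394377
Call price V = S·e^{−qT}·N(d₁) − K·e^{−rT}·N(d₂) = 17.811378 − 9.581089 = 8.230289
ρ = K·T·e^{−rT}·N(d₂) = 17.217217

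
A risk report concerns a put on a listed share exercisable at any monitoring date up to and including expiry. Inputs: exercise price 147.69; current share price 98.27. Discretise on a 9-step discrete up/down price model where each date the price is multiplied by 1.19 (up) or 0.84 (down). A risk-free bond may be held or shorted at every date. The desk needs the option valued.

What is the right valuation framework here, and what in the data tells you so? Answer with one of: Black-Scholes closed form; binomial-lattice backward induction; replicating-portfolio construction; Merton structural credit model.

framework: binomial-lattice backward induction

Key observation: an American put (K = 147.69, S₀ = 98.27) on a 9-date tree has no closed form — the optimal stopping decision is embedded and must be resolved recursively from expiry.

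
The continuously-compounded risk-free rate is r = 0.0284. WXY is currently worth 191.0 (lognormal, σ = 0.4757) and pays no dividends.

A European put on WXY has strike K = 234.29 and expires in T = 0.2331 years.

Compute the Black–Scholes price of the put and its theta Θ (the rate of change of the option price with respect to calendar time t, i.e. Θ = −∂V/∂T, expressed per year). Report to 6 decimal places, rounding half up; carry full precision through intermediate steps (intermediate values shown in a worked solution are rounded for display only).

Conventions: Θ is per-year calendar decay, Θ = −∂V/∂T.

σ√T = 0.4757·√0.2331 = 0.229670
d₁ = (ln(S/K) + (r+σ²/2)T) / (σ√T) = (ln(191.0/234.29) + (0.0284+0.4757²/2)·0.2331) / 0.229670 = (-0.204286 + 0.032994) / 0.229670 = -0.745818
d₂ = d₁ − σ√T = -0.745818 − 0.229670 = -0.975488
e^{−rT} = 0.993402
N(−d₁) = 0.772111,  N(−d₂) = 0.835341
Put price V = K·e^{−rT}·N(−d₂) − S·N(−d₁) = 194.420675 − 147.473265 = 46.947410
φ(d₁) = (1/√(2π))·e^{−d₁²/2} = 0.302081
Θ = −S·φ(d₁)·σ/(2√T) + r·K·e^{−rT}·N(−d₂) = −28.424215 + 5.521547 = -22.902668

price = 46.947410
Θ = -22.902668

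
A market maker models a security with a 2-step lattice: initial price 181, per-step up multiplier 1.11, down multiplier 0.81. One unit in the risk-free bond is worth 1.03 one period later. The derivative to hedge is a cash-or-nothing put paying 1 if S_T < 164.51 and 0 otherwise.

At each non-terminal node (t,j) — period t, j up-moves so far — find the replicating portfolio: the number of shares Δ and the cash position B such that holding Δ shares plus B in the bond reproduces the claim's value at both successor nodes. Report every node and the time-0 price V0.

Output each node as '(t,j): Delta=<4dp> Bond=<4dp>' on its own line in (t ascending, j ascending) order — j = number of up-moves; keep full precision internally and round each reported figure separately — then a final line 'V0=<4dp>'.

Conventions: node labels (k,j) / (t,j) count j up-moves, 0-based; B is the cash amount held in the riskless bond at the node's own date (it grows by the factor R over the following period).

Since d<R<u, set p* = (R−d)/(u−d) = 0.7333; price each node as the discounted p*-expectation of its children.
Expiry values: V(2,0)=1.0000, V(2,1)=1.0000, V(2,2)=0.0000
Node (1,0) S=146.6100: V=(p*·1.0000+(1−p*)·1.0000)/1.03=0.9709; Δ=(1.0000−1.0000)/(162.7371−118.7541)=0.0000; B=V−Δ·S=0.9709
Node (1,1) S=200.9100: V=(p*·0.0000+(1−p*)·1.0000)/1.03=0.2589; Δ=(0.0000−1.0000)/(223.0101−162.7371)=-0.0166; B=V−Δ·S=3.5922
Node (0,0) S=181.0000: V=(p*·0.2589+(1−p*)·0.9709)/1.03=0.4357; Δ=(0.2589−0.9709)/(200.9100−146.6100)=-0.0131; B=V−Δ·S=2.8089
Verification: the root portfolio costs Δ(0,0)·S0 + B(0,0) = 0.4357, matching V0.

(0,0): Delta=-0.0131 Bond=2.8089
(1,0): Delta=0.0000 Bond=0.9709
(1,1): Delta=-0.0166 Bond=3.5922
V0=0.4357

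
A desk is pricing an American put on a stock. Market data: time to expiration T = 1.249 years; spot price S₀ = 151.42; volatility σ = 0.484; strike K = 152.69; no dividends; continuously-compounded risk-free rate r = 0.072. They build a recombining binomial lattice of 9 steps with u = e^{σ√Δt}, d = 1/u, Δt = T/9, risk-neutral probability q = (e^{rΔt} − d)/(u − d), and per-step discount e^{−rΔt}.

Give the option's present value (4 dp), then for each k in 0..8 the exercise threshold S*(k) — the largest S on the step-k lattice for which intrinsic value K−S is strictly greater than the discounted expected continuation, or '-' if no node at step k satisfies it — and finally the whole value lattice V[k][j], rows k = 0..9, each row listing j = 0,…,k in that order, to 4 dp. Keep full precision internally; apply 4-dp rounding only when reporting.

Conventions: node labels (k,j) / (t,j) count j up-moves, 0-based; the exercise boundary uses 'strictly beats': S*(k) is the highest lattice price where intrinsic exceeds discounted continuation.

price = 27.7684
boundary = - - - 88.1593 73.6145 88.1593 73.6145 88.1593 105.5779
tree:
27.7684
37.8689 17.5234
50.2052 25.4383 9.4070
64.5307 35.8999 14.7580 3.8692
79.0755 49.0355 22.5720 6.6923 0.9247
91.2207 64.5307 33.4526 11.3829 1.8056 0.0000
101.3621 79.0755 47.6493 18.9368 3.5258 0.0000 0.0000
109.8304 91.2207 64.5307 30.5522 6.8848 0.0000 0.0000 0.0000
116.9015 101.3621 79.0755 47.1121 13.4439 0.0000 0.0000 0.0000 0.0000
122.8060 109.8304 91.2207 64.5307 26.2518 0.0000 0.0000 0.0000 0.0000 0.0000

Δt=0.13878, u=1.19758, d=0.83502, q=0.48274, disc=e^(-rΔt)=0.99006
k=9 terminal: V=max(K-S,0) → 122.8060 109.8304 91.2207 64.5307 26.2518 0.0000 0.0000 0.0000 0.0000 0.0000
k=8: j=0 S=35.7885 intr=116.9015 cont=115.3835 V=116.9015[EX]; j=1 S=51.3279 intr=101.3621 cont=99.8441 V=101.3621[EX]; j=2 S=73.6145 intr=79.0755 cont=77.5575 V=79.0755[EX]; j=3 S=105.5779 intr=47.1121 cont=45.5940 V=47.1121[EX]; j=4 S=151.4200 intr=1.2700 cont=13.4439 V=13.4439[hold]; j=5 S=217.1667 intr=0.0000 cont=0.0000 V=0.0000[hold]; j=6 S=311.4608 intr=0.0000 cont=0.0000 V=0.0000[hold]; j=7 S=446.6974 intr=0.0000 cont=0.0000 V=0.0000[hold]; j=8 S=640.6539 intr=0.0000 cont=0.0000 V=0.0000[hold]  S*(8)=105.5779
k=7: j=0 S=42.8596 intr=109.8304 cont=108.3123 V=109.8304[EX]; j=1 S=61.4693 intr=91.2207 cont=89.7026 V=91.2207[EX]; j=2 S=88.1593 intr=64.5307 cont=63.0126 V=64.5307[EX]; j=3 S=126.4382 intr=26.2518 cont=30.5522 V=30.5522[hold]; j=4 S=181.3378 intr=0.0000 cont=6.8848 V=6.8848[hold]; j=5 S=260.0748 intr=0.0000 cont=0.0000 V=0.0000[hold]; j=6 S=372.9996 intr=0.0000 cont=0.0000 V=0.0000[hold]; j=7 S=534.9564 intr=0.0000 cont=0.0000 V=0.0000[hold]  S*(7)=88.1593
k=6: j=0 S=51.3279 intr=101.3621 cont=99.8441 V=101.3621[EX]; j=1 S=73.6145 intr=79.0755 cont=77.5575 V=79.0755[EX]; j=2 S=105.5779 intr=47.1121 cont=47.6493 V=47.6493[hold]; j=3 S=151.4200 intr=1.2700 cont=18.9368 V=18.9368[hold]; j=4 S=217.1667 intr=0.0000 cont=3.5258 V=3.5258[hold]; j=5 S=311.4608 intr=0.0000 cont=0.0000 V=0.0000[hold]; j=6 S=446.6974 intr=0.0000 cont=0.0000 V=0.0000[hold]  S*(6)=73.6145
k=5: j=0 S=61.4693 intr=91.2207 cont=89.7026 V=91.2207[EX]; j=1 S=88.1593 intr=64.5307 cont=63.2694 V=64.5307[EX]; j=2 S=126.4382 intr=26.2518 cont=33.4526 V=33.4526[hold]; j=3 S=181.3378 intr=0.0000 cont=11.3829 V=11.3829[hold]; j=4 S=260.0748 intr=0.0000 cont=1.8056 V=1.8056[hold]; j=5 S=372.9996 intr=0.0000 cont=0.0000 V=0.0000[hold]  S*(5)=88.1593
k=4: j=0 S=73.6145 intr=79.0755 cont=77.5575 V=79.0755[EX]; j=1 S=105.5779 intr=47.1121 cont=49.0355 V=49.0355[hold]; j=2 S=151.4200 intr=1.2700 cont=22.5720 V=22.5720[hold]; j=3 S=217.1667 intr=0.0000 cont=6.6923 V=6.6923[hold]; j=4 S=311.4608 intr=0.0000 cont=0.9247 V=0.9247[hold]  S*(4)=73.6145
k=3: j=0 S=88.1593 intr=64.5307 cont=63.9319 V=64.5307[EX]; j=1 S=126.4382 intr=26.2518 cont=35.8999 V=35.8999[hold]; j=2 S=181.3378 intr=0.0000 cont=14.7580 V=14.7580[hold]; j=3 S=260.0748 intr=0.0000 cont=3.8692 V=3.8692[hold]  S*(3)=88.1593
k=2: j=0 S=105.5779 intr=47.1121 cont=50.2052 V=50.2052[hold]; j=1 S=151.4200 intr=1.2700 cont=25.4383 V=25.4383[hold]; j=2 S=217.1667 intr=0.0000 cont=9.4070 V=9.4070[hold]  S*(2)=-
k=1: j=0 S=126.4382 intr=26.2518 cont=37.8689 V=37.8689[hold]; j=1 S=181.3378 intr=0.0000 cont=17.5234 V=17.5234[hold]  S*(1)=-
k=0: j=0 S=151.4200 intr=1.2700 cont=27.7684 V=27.7684[hold]  S*(0)=-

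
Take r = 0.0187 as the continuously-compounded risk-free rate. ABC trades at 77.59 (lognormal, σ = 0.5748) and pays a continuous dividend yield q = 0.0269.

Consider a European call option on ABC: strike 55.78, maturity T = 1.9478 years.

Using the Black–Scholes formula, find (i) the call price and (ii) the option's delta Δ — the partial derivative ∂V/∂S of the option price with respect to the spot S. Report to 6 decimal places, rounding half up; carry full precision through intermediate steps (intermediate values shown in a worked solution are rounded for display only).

σ√T = 0.5748·√1.9478 = 0.802212
d₁ = (ln(S/K) + (r−q+σ²/2)T) / (σ√T) = (ln(77.59/55.78) + (0.0187−0.0269+0.5748²/2)·1.9478) / 0.802212 = (0.330023 + 0.305800) / 0.802212 = 0.792588
d₂ = d₁ − σ√T = 0.792588 − 0.802212 = -0.009624
e^{−rT} = 0.964232
e^{−qT} = 0.948953
N(d₁) = 0.785991,  N(d₂) = 0.496161
Call price V = S·e^{−qT}·N(d₁) − K·e^{−rT}·N(d₂) = 57.871943 − 26.685916 = 31.186027
Δ = e^{−qT}·N(d₁) = 0.745869

price = 31.186027
Δ = 0.745869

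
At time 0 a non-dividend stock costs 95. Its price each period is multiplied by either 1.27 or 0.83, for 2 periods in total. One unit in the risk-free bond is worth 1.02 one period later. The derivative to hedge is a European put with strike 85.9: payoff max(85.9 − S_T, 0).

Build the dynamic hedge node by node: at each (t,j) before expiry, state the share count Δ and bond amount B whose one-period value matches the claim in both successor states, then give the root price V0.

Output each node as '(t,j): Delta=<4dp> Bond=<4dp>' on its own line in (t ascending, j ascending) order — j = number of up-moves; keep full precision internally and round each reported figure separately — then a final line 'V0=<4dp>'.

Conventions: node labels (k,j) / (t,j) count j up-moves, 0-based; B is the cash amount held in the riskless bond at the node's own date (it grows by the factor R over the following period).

(0,0): Delta=-0.2726 Bond=32.2424
(1,0): Delta=-0.5896 Bond=57.8815
(1,1): Delta=0.0000 Bond=0.0000
V0=6.3469

Under the risk-neutral measure, an up-move has probability p* = (R−d)/(u−d) = 0.4318 and values discount at R = 1.02.
Terminal payoffs: V(2,0)=20.4545, V(2,1)=0.0000, V(2,2)=0.0000
Node (1,0) S=78.8500: V=(p*·0.0000+(1−p*)·20.4545)/1.02=11.3940; Δ=(0.0000−20.4545)/(100.1395−65.4455)=-0.5896; B=V−Δ·S=57.8815
Node (1,1) S=120.6500: V=(p*·0.0000+(1−p*)·0.0000)/1.02=0.0000; Δ=(0.0000−0.0000)/(153.2255−100.1395)=0.0000; B=V−Δ·S=0.0000
Node (0,0) S=95.0000: V=(p*·0.0000+(1−p*)·11.3940)/1.02=6.3469; Δ=(0.0000−11.3940)/(120.6500−78.8500)=-0.2726; B=V−Δ·S=32.2424
As a check, the time-0 holding Δ(0,0)·S0 + B(0,0) comes to 6.3469 — exactly V0.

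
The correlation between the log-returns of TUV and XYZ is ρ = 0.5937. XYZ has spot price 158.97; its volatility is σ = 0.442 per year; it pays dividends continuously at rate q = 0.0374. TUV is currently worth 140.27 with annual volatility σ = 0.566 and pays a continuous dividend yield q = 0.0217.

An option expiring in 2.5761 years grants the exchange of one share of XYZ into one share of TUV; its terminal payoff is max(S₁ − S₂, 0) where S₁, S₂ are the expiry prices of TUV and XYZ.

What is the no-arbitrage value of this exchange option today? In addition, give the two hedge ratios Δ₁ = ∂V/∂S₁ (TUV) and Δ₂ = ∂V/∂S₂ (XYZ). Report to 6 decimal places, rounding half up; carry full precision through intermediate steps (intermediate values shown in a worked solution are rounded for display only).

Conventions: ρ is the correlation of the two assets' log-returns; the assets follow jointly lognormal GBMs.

exchange price = 34.901814
Δ1 = 0.570688
Δ2 = -0.284007

σ_eff = √(σ₁² + σ₂² − 2ρσ₁σ₂) = √(0.566² + 0.442² − 2·0.5937·0.566·0.442) = 0.467617
d₁ = (ln(S₁/S₂) + (q₂ − q₁ + σ_eff²/2)T) / (σ_eff√T) = (ln(140.27/158.97) + (0.0374 − 0.0217 + 0.109333)·2.5761) / 0.750536 = 0.262413
d₂ = d₁ − σ_eff√T = 0.262413 − 0.750536 = -0.488123
N(d₁) = 0.603499,  N(d₂) = 0.312731
V = S₁·e^{−q₁T}·N(d₁) − S₂·e^{−q₂T}·N(d₂) = 80.050388 − 45.148574 = 34.901814
Key observation: the rate r is irrelevant here: denominating values in XYZ turns the exchange into a ratio option on S₁/S₂, and discounting at r drops out.
Δ₁ = e^{−q₁T}·N(d₁) = 0.570688;  Δ₂ = −e^{−q₂T}·N(d₂) = -0.284007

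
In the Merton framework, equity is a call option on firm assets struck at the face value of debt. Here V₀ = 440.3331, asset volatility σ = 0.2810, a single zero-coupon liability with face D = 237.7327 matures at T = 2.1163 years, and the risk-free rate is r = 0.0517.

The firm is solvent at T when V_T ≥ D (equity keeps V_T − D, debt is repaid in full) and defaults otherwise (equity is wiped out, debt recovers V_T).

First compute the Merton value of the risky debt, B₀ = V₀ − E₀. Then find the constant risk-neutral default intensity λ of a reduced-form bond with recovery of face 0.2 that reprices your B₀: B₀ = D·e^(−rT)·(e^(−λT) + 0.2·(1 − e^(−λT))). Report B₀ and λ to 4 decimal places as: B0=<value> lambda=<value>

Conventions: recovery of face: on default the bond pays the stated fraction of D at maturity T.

With assets at 440.3331 and a single debt payment of 237.7327 at 2.1163 years:
d₁ = [ln(V₀/D) + (r + σ²/2)T] / (σ√T)
   = [ln(440.3331/237.7327) + (0.0517 + 0.5·0.2810²)·2.1163] / (0.2810·√2.1163)
   = [0.616385 + 0.192965] / 0.408785 = 1.979891
d₂ = d₁ − σ√T = 1.979891 − 0.408785 = 1.571106
N(d₁) = 0.976142,  N(d₂) = 0.941921,  e^(−rT) = 0.896360
E₀ = V₀·N(d₁) − D·e^(−rT)·N(d₂)
   = 440.3331·0.976142 − 237.7327·0.896360·0.941921 = 229.109802
B₀ = V₀ − E₀ = 440.3331 − 229.109802 = 211.223298
e^(−λT) = (B₀·e^(rT)/D − 0.2)/(1 − 0.2) = (211.2233·1.115623/237.7327 − 0.2)/0.8 = 0.98902552
λ = −ln(0.98902552)/2.1163 = 0.005214

B0=211.2233 lambda=0.0052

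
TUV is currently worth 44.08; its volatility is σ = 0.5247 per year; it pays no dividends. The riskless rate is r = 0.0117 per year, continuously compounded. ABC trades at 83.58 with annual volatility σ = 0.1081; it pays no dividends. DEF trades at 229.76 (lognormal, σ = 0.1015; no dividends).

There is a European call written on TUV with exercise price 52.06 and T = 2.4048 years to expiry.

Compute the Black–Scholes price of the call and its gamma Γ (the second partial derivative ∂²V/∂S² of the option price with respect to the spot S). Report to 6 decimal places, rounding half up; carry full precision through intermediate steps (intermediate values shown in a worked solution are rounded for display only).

price = 11.891394
Γ = 0.010815

σ√T = 0.5247·√2.4048 = 0.813674
d₁ = (ln(S/K) + (r+σ²/2)T) / (σ√T) = (ln(44.08/52.06) + (0.0117+0.5247²/2)·2.4048) / 0.813674 = (-0.166391 + 0.359169) / 0.813674 = 0.236923
d₂ = d₁ − σ√T = 0.236923 − 0.813674 = -0.576751
e^{−rT} = 0.972256
N(d₁) = 0.593642,  N(d₂) = 0.282054
Call price V = S·N(d₁) − K·e^{−rT}·N(d₂) = 26.167731 − 14.276337 = 11.891394
φ(d₁) = (1/√(2π))·e^{−d₁²/2} = 0.387901
Γ = φ(d₁) / (S·σ·√T) = 0.010815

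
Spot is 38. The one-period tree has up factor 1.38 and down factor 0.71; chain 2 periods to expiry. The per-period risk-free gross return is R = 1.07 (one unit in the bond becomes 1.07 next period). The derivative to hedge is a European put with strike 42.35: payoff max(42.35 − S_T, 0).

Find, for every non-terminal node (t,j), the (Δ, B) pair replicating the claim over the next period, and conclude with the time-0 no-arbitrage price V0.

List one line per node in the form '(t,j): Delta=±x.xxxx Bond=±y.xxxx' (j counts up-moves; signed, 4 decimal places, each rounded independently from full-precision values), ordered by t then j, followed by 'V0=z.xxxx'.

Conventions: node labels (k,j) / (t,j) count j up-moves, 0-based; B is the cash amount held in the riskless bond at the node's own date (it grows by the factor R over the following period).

Since d<R<u, set p* = (R−d)/(u−d) = 0.5373; price each node as the discounted p*-expectation of its children.
Terminal payoffs: V(2,0)=23.1942, V(2,1)=5.1176, V(2,2)=0.0000
Node (1,0) S=26.9800: V=(p*·5.1176+(1−p*)·23.1942)/1.07=12.5994; Δ=(5.1176−23.1942)/(37.2324−19.1558)=-1.0000; B=V−Δ·S=39.5794
Node (1,1) S=52.4400: V=(p*·0.0000+(1−p*)·5.1176)/1.07=2.2129; Δ=(0.0000−5.1176)/(72.3672−37.2324)=-0.1457; B=V−Δ·S=9.8511
Node (0,0) S=38.0000: V=(p*·2.2129+(1−p*)·12.5994)/1.07=6.5595; Δ=(2.2129−12.5994)/(52.4400−26.9800)=-0.4080; B=V−Δ·S=22.0617
Sanity check at the root: Δ(0,0)·S0 + B(0,0) reproduces V0 = 6.5595.

(0,0): Delta=-0.4080 Bond=22.0617
(1,0): Delta=-1.0000 Bond=39.5794
(1,1): Delta=-0.1457 Bond=9.8511
V0=6.5595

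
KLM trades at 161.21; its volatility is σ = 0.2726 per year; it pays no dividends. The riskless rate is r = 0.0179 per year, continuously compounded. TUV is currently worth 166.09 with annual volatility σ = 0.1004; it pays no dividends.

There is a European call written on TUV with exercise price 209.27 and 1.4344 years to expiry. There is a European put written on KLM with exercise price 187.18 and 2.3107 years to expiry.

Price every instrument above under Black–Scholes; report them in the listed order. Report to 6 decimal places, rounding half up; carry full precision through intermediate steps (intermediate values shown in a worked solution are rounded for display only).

[TUV call K=209.27]
σ√T = 0.1004·√1.4344 = 0.120246
d₁ = (ln(S/K) + (r+σ²/2)T) / (σ√T) = (ln(166.09/209.27) + (0.0179+0.1004²/2)·1.4344) / 0.120246 = (-0.231095 + 0.032905) / 0.120246 = -1.648213
d₂ = d₁ − σ√T = -1.648213 − 0.120246 = -1.768459
e^{−rT} = 0.974651
N(d₁) = 0.049654,  N(d₂) = 0.038492
price = S·N(d₁) − K·e^{−rT}·N(d₂) = 8.247111 − 7.851056 = 0.396055
[KLM put K=187.18]
σ√T = 0.2726·√2.3107 = 0.414379
d₁ = (ln(S/K) + (r+σ²/2)T) / (σ√T) = (ln(161.21/187.18) + (0.0179+0.2726²/2)·2.3107) / 0.414379 = (-0.149363 + 0.127216) / 0.414379 = -0.053445
d₂ = d₁ − σ√T = -0.053445 − 0.414379 = -0.467824
e^{−rT} = 0.959482
N(−d₁) = 0.521311,  N(−d₂) = 0.680045
price = K·e^{−rT}·N(−d₂) − S·N(−d₁) = 122.133216 − 84.040585 = 38.092631

price(TUV call K=209.27) = 0.396055
price(KLM put K=187.18) = 38.092631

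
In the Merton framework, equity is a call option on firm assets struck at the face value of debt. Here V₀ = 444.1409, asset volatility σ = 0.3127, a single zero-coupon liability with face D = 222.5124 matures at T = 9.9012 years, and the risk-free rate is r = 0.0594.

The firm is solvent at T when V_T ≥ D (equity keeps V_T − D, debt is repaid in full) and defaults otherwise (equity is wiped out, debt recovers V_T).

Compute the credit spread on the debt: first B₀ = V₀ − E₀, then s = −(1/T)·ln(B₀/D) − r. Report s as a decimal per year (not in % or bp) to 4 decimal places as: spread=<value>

With assets at 444.1409 and a single debt payment of 222.5124 at 9.9012 years:
d₁ = [ln(V₀/D) + (r + σ²/2)T] / (σ√T)
   = [ln(444.1409/222.5124) + (0.0594 + 0.5·0.3127²)·9.9012] / (0.3127·√9.9012)
   = [0.691159 + 1.072207] / 0.983947 = 1.792135
d₂ = d₁ − σ√T = 1.792135 − 0.983947 = 0.808188
N(d₁) = 0.963444,  N(d₂) = 0.790509,  e^(−rT) = 0.555364
E₀ = V₀·N(d₁) − D·e^(−rT)·N(d₂)
   = 444.1409·0.963444 − 222.5124·0.555364·0.790509 = 330.217590
B₀ = V₀ − E₀ = 444.1409 − 330.217590 = 113.923310
spread = −(1/T)·ln(B₀/D) − r = −(1/9.9012)·ln(113.923310/222.5124) − 0.0594 = 0.00821376

spread=0.0082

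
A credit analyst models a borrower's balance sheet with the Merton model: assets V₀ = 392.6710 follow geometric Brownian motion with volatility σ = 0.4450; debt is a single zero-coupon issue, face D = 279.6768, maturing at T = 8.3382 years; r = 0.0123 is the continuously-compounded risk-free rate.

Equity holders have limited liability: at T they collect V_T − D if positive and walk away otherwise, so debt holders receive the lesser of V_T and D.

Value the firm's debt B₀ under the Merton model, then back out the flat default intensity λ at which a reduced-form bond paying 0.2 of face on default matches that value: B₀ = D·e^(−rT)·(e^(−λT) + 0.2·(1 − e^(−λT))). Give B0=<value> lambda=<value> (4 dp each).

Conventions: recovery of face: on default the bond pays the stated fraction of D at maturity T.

B0=160.1820 lambda=0.0732

Apply the equity-as-call identities (strike 279.6768, horizon 8.3382 years):
d₁ = [ln(V₀/D) + (r + σ²/2)T] / (σ√T)
   = [ln(392.6710/279.6768) + (0.0123 + 0.5·0.4450²)·8.3382] / (0.4450·√8.3382)
   = [0.339337 + 0.928146] / 1.284979 = 0.986384
d₂ = d₁ − σ√T = 0.986384 − 1.284979 = -0.298595
N(d₁) = 0.838028,  N(d₂) = 0.382624,  e^(−rT) = 0.902524
E₀ = V₀·N(d₁) − D·e^(−rT)·N(d₂)
   = 392.6710·0.838028 − 279.6768·0.902524·0.382624 = 232.488995
B₀ = V₀ − E₀ = 392.6710 − 232.488995 = 160.182005
e^(−λT) = (B₀·e^(rT)/D − 0.2)/(1 − 0.2) = (160.1820·1.108004/279.6768 − 0.2)/0.8 = 0.54324705
λ = −ln(0.54324705)/8.3382 = 0.073180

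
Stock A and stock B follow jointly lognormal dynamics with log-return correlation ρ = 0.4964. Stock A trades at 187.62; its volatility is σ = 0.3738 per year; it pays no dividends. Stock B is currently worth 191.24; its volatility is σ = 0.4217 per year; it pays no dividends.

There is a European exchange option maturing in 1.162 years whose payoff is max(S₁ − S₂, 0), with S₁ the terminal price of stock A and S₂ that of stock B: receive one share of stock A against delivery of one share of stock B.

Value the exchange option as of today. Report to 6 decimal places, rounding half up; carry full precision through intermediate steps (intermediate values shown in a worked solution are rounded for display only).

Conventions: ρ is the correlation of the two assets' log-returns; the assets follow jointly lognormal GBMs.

exchange price = 30.661148

σ_eff = √(σ₁² + σ₂² − 2ρσ₁σ₂) = √(0.3738² + 0.4217² − 2·0.4964·0.3738·0.4217) = 0.401324
d₁ = (ln(S₁/S₂) + (q₂ − q₁ + σ_eff²/2)T) / (σ_eff√T) = (ln(187.62/191.24) + (0.0 − 0.0 + 0.080530)·1.162) / 0.432611 = 0.172131
d₂ = d₁ − σ_eff√T = 0.172131 − 0.432611 = -0.260481
N(d₁) = 0.568333,  N(d₂) = 0.397247
V = S₁·e^{−q₁T}·N(d₁) − S₂·e^{−q₂T}·N(d₂) = 106.630578 − 75.969430 = 30.661148
Key observation: the rate r is irrelevant here: denominating values in stock B turns the exchange into a ratio option on S₁/S₂, and discounting at r drops out.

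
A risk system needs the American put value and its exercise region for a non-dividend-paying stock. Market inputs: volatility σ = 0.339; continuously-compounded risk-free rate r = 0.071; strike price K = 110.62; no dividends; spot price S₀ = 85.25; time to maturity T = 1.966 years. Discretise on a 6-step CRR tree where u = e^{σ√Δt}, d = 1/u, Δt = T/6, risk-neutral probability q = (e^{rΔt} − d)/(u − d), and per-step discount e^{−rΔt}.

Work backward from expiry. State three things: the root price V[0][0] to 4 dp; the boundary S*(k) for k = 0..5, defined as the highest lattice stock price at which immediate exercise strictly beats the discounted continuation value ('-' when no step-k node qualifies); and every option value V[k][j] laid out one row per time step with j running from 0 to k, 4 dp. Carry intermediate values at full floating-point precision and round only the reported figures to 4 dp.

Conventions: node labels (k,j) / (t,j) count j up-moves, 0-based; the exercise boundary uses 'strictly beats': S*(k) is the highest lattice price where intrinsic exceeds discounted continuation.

params: Δt=0.32767 u=1.21416 d=0.82362 q=0.51191 e^(-rΔt)=0.97700
t_6 payoffs: 84.0101 71.3923 52.7912 25.3700 0.0000 0.0000 0.0000
t_5: node(5,0) S=32.3086 payoff=78.3114 vs cont=75.7676 → 78.3114 [stop]  node(5,1) S=47.6287 payoff=62.9913 vs cont=60.4475 → 62.9913 [stop]  node(5,2) S=70.2133 payoff=40.4067 vs cont=37.8629 → 40.4067 [stop]  node(5,3) S=103.5070 payoff=7.1130 vs cont=12.0982 → 12.0982 [wait]  node(5,4) S=152.5879 payoff=0.0000 vs cont=0.0000 → 0.0000 [wait]  node(5,5) S=224.9421 payoff=0.0000 vs cont=0.0000 → 0.0000 [wait]  ⇒ S*(5)=70.2133
t_4: node(4,0) S=39.2277 payoff=71.3923 vs cont=68.8485 → 71.3923 [stop]  node(4,1) S=57.8288 payoff=52.7912 vs cont=50.2474 → 52.7912 [stop]  node(4,2) S=85.2500 payoff=25.3700 vs cont=25.3195 → 25.3700 [stop]  node(4,3) S=125.6739 payoff=0.0000 vs cont=5.7692 → 5.7692 [wait]  node(4,4) S=185.2659 payoff=0.0000 vs cont=0.0000 → 0.0000 [wait]  ⇒ S*(4)=85.2500
t_3: node(3,0) S=47.6287 payoff=62.9913 vs cont=60.4475 → 62.9913 [stop]  node(3,1) S=70.2133 payoff=40.4067 vs cont=37.8629 → 40.4067 [stop]  node(3,2) S=103.5070 payoff=7.1130 vs cont=14.9836 → 14.9836 [wait]  node(3,3) S=152.5879 payoff=0.0000 vs cont=2.7512 → 2.7512 [wait]  ⇒ S*(3)=70.2133
t_2: node(2,0) S=57.8288 payoff=52.7912 vs cont=50.2474 → 52.7912 [stop]  node(2,1) S=85.2500 payoff=25.3700 vs cont=26.7625 → 26.7625 [wait]  node(2,2) S=125.6739 payoff=0.0000 vs cont=8.5212 → 8.5212 [wait]  ⇒ S*(2)=57.8288
t_1: node(1,0) S=70.2133 payoff=40.4067 vs cont=38.5594 → 40.4067 [stop]  node(1,1) S=103.5070 payoff=7.1130 vs cont=17.0240 → 17.0240 [wait]  ⇒ S*(1)=70.2133
t_0: node(0,0) S=85.2500 payoff=25.3700 vs cont=27.7830 → 27.7830 [wait]  ⇒ S*(0)=-

price = 27.7830
boundary = - 70.2133 57.8288 70.2133 85.2500 70.2133
tree:
27.7830
40.4067 17.0240
52.7912 26.7625 8.5212
62.9913 40.4067 14.9836 2.7512
71.3923 52.7912 25.3700 5.7692 0.0000
78.3114 62.9913 40.4067 12.0982 0.0000 0.0000
84.0101 71.3923 52.7912 25.3700 0.0000 0.0000 0.0000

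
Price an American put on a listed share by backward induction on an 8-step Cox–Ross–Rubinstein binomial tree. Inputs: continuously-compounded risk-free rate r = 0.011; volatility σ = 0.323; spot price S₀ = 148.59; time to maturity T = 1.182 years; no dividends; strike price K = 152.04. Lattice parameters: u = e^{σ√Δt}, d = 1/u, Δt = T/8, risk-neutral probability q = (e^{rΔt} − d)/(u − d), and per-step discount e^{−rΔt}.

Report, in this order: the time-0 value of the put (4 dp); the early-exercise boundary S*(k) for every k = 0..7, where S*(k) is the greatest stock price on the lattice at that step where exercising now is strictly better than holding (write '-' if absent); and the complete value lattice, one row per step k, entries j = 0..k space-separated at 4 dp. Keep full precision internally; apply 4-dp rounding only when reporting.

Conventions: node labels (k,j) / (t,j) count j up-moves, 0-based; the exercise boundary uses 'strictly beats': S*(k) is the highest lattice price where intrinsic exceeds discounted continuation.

price = 21.6474
boundary = - - - - 90.4293 102.3833 115.9176 131.2410
tree:
21.6474
29.5840 12.9683
39.1972 19.0828 6.2689
50.1249 27.2792 10.1083 2.0560
61.6107 37.6287 15.9580 3.6913 0.2593
72.1690 49.6567 24.4918 6.6006 0.4953 0.0000
81.4945 61.6107 36.1224 11.7483 0.9459 0.0000 0.0000
89.7313 72.1690 49.6567 20.7990 1.8065 0.0000 0.0000 0.0000
97.0063 81.4945 61.6107 36.1224 3.4500 0.0000 0.0000 0.0000 0.0000

params: Δt=0.14775 u=1.13219 d=0.88324 q=0.47553 e^(-rΔt)=0.99838
t_8 payoffs: 97.0063 81.4945 61.6107 36.1224 3.4500 0.0000 0.0000 0.0000 0.0000
t_7: node(7,0) S=62.3087 payoff=89.7313 vs cont=89.4844 → 89.7313 [stop]  node(7,1) S=79.8710 payoff=72.1690 vs cont=71.9221 → 72.1690 [stop]  node(7,2) S=102.3833 payoff=49.6567 vs cont=49.4098 → 49.6567 [stop]  node(7,3) S=131.2410 payoff=20.7990 vs cont=20.5521 → 20.7990 [stop]  node(7,4) S=168.2324 payoff=0.0000 vs cont=1.8065 → 1.8065 [wait]  node(7,5) S=215.6502 payoff=0.0000 vs cont=0.0000 → 0.0000 [wait]  node(7,6) S=276.4331 payoff=0.0000 vs cont=0.0000 → 0.0000 [wait]  node(7,7) S=354.3482 payoff=0.0000 vs cont=0.0000 → 0.0000 [wait]  ⇒ S*(7)=131.2410
t_6: node(6,0) S=70.5455 payoff=81.4945 vs cont=81.2476 → 81.4945 [stop]  node(6,1) S=90.4293 payoff=61.6107 vs cont=61.3638 → 61.6107 [stop]  node(6,2) S=115.9176 payoff=36.1224 vs cont=35.8755 → 36.1224 [stop]  node(6,3) S=148.5900 payoff=3.4500 vs cont=11.7483 → 11.7483 [wait]  node(6,4) S=190.4714 payoff=0.0000 vs cont=0.9459 → 0.9459 [wait]  node(6,5) S=244.1574 payoff=0.0000 vs cont=0.0000 → 0.0000 [wait]  node(6,6) S=312.9753 payoff=0.0000 vs cont=0.0000 → 0.0000 [wait]  ⇒ S*(6)=115.9176
t_5: node(5,0) S=79.8710 payoff=72.1690 vs cont=71.9221 → 72.1690 [stop]  node(5,1) S=102.3833 payoff=49.6567 vs cont=49.4098 → 49.6567 [stop]  node(5,2) S=131.2410 payoff=20.7990 vs cont=24.4918 → 24.4918 [wait]  node(5,3) S=168.2324 payoff=0.0000 vs cont=6.6006 → 6.6006 [wait]  node(5,4) S=215.6502 payoff=0.0000 vs cont=0.4953 → 0.4953 [wait]  node(5,5) S=276.4331 payoff=0.0000 vs cont=0.0000 → 0.0000 [wait]  ⇒ S*(5)=102.3833
t_4: node(4,0) S=90.4293 payoff=61.6107 vs cont=61.3638 → 61.6107 [stop]  node(4,1) S=115.9176 payoff=36.1224 vs cont=37.6287 → 37.6287 [wait]  node(4,2) S=148.5900 payoff=3.4500 vs cont=15.9580 → 15.9580 [wait]  node(4,3) S=190.4714 payoff=0.0000 vs cont=3.6913 → 3.6913 [wait]  node(4,4) S=244.1574 payoff=0.0000 vs cont=0.2593 → 0.2593 [wait]  ⇒ S*(4)=90.4293
t_3: node(3,0) S=102.3833 payoff=49.6567 vs cont=50.1249 → 50.1249 [wait]  node(3,1) S=131.2410 payoff=20.7990 vs cont=27.2792 → 27.2792 [wait]  node(3,2) S=168.2324 payoff=0.0000 vs cont=10.1083 → 10.1083 [wait]  node(3,3) S=215.6502 payoff=0.0000 vs cont=2.0560 → 2.0560 [wait]  ⇒ S*(3)=-
t_2: node(2,0) S=115.9176 payoff=36.1224 vs cont=39.1972 → 39.1972 [wait]  node(2,1) S=148.5900 payoff=3.4500 vs cont=19.0828 → 19.0828 [wait]  node(2,2) S=190.4714 payoff=0.0000 vs cont=6.2689 → 6.2689 [wait]  ⇒ S*(2)=-
t_1: node(1,0) S=131.2410 payoff=20.7990 vs cont=29.5840 → 29.5840 [wait]  node(1,1) S=168.2324 payoff=0.0000 vs cont=12.9683 → 12.9683 [wait]  ⇒ S*(1)=-
t_0: node(0,0) S=148.5900 payoff=3.4500 vs cont=21.6474 → 21.6474 [wait]  ⇒ S*(0)=-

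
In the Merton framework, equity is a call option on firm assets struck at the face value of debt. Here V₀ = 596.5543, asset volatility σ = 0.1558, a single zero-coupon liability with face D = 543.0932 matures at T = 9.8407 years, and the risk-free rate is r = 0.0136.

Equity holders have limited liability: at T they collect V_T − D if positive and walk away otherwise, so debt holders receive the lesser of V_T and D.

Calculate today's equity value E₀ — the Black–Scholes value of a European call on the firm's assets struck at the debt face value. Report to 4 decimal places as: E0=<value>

With assets at 596.5543 and a single debt payment of 543.0932 at 9.8407 years:
d₁ = [ln(V₀/D) + (r + σ²/2)T] / (σ√T)
   = [ln(596.5543/543.0932) + (0.0136 + 0.5·0.1558²)·9.8407] / (0.1558·√9.8407)
   = [0.093889 + 0.253268] / 0.488743 = 0.710307
d₂ = d₁ − σ√T = 0.710307 − 0.488743 = 0.221564
N(d₁) = 0.761243,  N(d₂) = 0.587674,  e^(−rT) = 0.874736
E₀ = V₀·N(d₁) − D·e^(−rT)·N(d₂)
   = 596.5543·0.761243 − 543.0932·0.874736·0.587674 = 174.940968

E0=174.9410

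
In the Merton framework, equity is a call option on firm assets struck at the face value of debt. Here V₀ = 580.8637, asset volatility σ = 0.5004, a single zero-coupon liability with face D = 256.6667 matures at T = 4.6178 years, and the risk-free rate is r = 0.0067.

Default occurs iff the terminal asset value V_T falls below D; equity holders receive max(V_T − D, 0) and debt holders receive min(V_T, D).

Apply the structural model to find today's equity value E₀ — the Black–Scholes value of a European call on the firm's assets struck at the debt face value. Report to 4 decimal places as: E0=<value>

E0=378.1279

Apply the equity-as-call identities (strike 256.6667, horizon 4.6178 years):
d₁ = [ln(V₀/D) + (r + σ²/2)T] / (σ√T)
   = [ln(580.8637/256.6667) + (0.0067 + 0.5·0.5004²)·4.6178] / (0.5004·√4.6178)
   = [0.816738 + 0.609088] / 1.075313 = 1.325964
d₂ = d₁ − σ√T = 1.325964 − 1.075313 = 0.250651
N(d₁) = 0.907574,  N(d₂) = 0.598958,  e^(−rT) = 0.969534
E₀ = V₀·N(d₁) − D·e^(−rT)·N(d₂)
   = 580.8637·0.907574 − 256.6667·0.969534·0.598958 = 378.127859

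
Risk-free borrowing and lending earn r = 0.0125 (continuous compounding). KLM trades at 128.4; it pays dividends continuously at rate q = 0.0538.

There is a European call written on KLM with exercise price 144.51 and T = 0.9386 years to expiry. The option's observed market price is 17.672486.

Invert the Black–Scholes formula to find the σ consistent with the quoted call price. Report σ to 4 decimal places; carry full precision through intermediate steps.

sigma = 0.5299

At σ = 0.5299 the Black–Scholes value reproduces the quote:
σ√T = 0.5299·√0.9386 = 0.513374
d₁ = (ln(S/K) + (r−q+σ²/2)T) / (σ√T) = (ln(128.4/144.51) + (0.0125−0.0538+0.5299²/2)·0.9386) / 0.513374 = (-0.118198 + 0.093012) / 0.513374 = -0.049059
d₂ = d₁ − σ√T = -0.049059 − 0.513374 = -0.562434
e^{−rT} = 0.988336
e^{−qT} = 0.950757
N(d₁) = 0.480436,  N(d₂) = 0.286910
V = S·e^{−qT}·N(d₁) − K·e^{−rT}·N(d₂) = 58.650281 − 40.977794 = 17.672486 (the quoted price), and the Black–Scholes price is strictly increasing in σ, so σ is unique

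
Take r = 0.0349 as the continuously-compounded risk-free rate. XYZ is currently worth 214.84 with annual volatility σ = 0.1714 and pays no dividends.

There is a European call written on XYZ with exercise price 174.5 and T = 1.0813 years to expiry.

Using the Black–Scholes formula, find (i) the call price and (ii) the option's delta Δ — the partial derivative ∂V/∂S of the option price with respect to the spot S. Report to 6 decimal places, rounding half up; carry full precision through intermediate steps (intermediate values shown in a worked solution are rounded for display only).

price = 48.100332
Δ = 0.928907

σ√T = 0.1714·√1.0813 = 0.178231
d₁ = (ln(S/K) + (r+σ²/2)T) / (σ√T) = (ln(214.84/174.5) + (0.0349+0.1714²/2)·1.0813) / 0.178231 = (0.207969 + 0.053621) / 0.178231 = 1.467696
d₂ = d₁ − σ√T = 1.467696 − 0.178231 = 1.289465
e^{−rT} = 0.962966
N(d₁) = 0.928907,  N(d₂) = 0.901382
Call price V = S·N(d₁) − K·e^{−rT}·N(d₂) = 199.566301 − 151.465969 = 48.100332
Δ = N(d₁) = 0.928907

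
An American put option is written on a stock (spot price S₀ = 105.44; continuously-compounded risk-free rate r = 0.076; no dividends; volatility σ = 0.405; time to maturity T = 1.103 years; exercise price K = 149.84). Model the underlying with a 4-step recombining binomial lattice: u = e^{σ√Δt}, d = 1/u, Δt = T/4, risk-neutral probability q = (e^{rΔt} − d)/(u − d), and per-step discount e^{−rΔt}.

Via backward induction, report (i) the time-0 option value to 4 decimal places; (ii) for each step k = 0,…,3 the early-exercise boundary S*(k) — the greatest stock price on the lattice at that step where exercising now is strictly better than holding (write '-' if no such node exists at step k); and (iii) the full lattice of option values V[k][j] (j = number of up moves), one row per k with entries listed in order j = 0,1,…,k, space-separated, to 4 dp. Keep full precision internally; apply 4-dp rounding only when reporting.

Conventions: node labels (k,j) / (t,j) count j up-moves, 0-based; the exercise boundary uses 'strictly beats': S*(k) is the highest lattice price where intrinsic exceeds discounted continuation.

Δt=0.27575, u=1.23698, d=0.80842, q=0.49645, disc=e^(-rΔt)=0.97926
k=4 terminal: V=max(K-S,0) → 104.8046 80.9304 44.4000 0.0000 0.0000
k=3: j=0 S=55.7079 intr=94.1321 cont=91.0246 V=94.1321[EX]; j=1 S=85.2398 intr=64.6002 cont=61.4926 V=64.6002[EX]; j=2 S=130.4272 intr=19.4128 cont=21.8940 V=21.8940[hold]; j=3 S=199.5693 intr=0.0000 cont=0.0000 V=0.0000[hold]  S*(3)=85.2398
k=2: j=0 S=68.9096 intr=80.9304 cont=77.8229 V=80.9304[EX]; j=1 S=105.4400 intr=44.4000 cont=42.4987 V=44.4000[EX]; j=2 S=161.3359 intr=0.0000 cont=10.7961 V=10.7961[hold]  S*(2)=105.4400
k=1: j=0 S=85.2398 intr=64.6002 cont=61.4926 V=64.6002[EX]; j=1 S=130.4272 intr=19.4128 cont=27.1426 V=27.1426[hold]  S*(1)=85.2398
k=0: j=0 S=105.4400 intr=44.4000 cont=45.0503 V=45.0503[hold]  S*(0)=-

price = 45.0503
boundary = - 85.2398 105.4400 85.2398
tree:
45.0503
64.6002 27.1426
80.9304 44.4000 10.7961
94.1321 64.6002 21.8940 0.0000
104.8046 80.9304 44.4000 0.0000 0.0000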